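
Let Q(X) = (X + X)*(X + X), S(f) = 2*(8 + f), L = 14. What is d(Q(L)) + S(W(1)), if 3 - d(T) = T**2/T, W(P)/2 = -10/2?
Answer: -785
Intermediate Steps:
W(P) = -10 (W(P) = 2*(-10/2) = 2*(-10*1/2) = 2*(-5) = -10)
S(f) = 16 + 2*f
Q(X) = 4*X**2 (Q(X) = (2*X)*(2*X) = 4*X**2)
d(T) = 3 - T (d(T) = 3 - T**2/T = 3 - T)
d(Q(L)) + S(W(1)) = (3 - 4*14**2) + (16 + 2*(-10)) = (3 - 4*196) + (16 - 20) = (3 - 1*784) - 4 = (3 - 784) - 4 = -781 - 4 = -785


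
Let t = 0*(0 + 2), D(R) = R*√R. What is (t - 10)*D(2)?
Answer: -20*√2 ≈ -28.284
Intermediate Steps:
D(R) = R^(3/2)
t = 0 (t = 0*2 = 0)
(t - 10)*D(2) = (0 - 10)*2^(3/2) = -20*√2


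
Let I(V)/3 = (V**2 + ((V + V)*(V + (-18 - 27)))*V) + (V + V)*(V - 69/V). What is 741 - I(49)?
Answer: -78078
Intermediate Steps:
I(V) = 3*V**2 + 6*V*(V - 69/V) + 6*V**2*(-45 + V) (I(V) = 3*((V**2 + ((V + V)*(V + (-18 - 27)))*V) + (V + V)*(V - 69/V)) = 3*((V**2 + ((2*V)*(V - 45))*V) + (2*V)*(V - 69/V)) = 3*((V**2 + ((2*V)*(-45 + V))*V) + 2*V*(V - 69/V)) = 3*((V**2 + (2*V*(-45 + V))*V) + 2*V*(V - 69/V)) = 3*((V**2 + 2*V**2*(-45 + V)) + 2*V*(V - 69/V)) = 3*(V**2 + 2*V*(V - 69/V) + 2*V**2*(-45 + V)) = 3*V**2 + 6*V*(V - 69/V) + 6*V**2*(-45 + V))
741 - I(49) = 741 - (-414 - 261*49**2 + 6*49**3) = 741 - (-414 - 261*2401 + 6*117649) = 741 - (-414 - 626661 + 705894) = 741 - 1*78819 = 741 - 78819 = -78078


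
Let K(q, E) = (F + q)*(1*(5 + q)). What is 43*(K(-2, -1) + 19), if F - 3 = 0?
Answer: 946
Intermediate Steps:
F = 3 (F = 3 + 0 = 3)
K(q, E) = (3 + q)*(5 + q) (K(q, E) = (3 + q)*(1*(5 + q)) = (3 + q)*(5 + q))
43*(K(-2, -1) + 19) = 43*((15 + (-2)² + 8*(-2)) + 19) = 43*((15 + 4 - 16) + 19) = 43*(3 + 19) = 43*22 = 946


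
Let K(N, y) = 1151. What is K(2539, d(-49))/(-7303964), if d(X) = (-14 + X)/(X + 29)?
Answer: -1151/7303964 ≈ -0.00015759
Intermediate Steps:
d(X) = (-14 + X)/(29 + X)
K(2539, d(-49))/(-7303964) = 1151/(-7303964) = 1151*(-1/7303964) = -1151/7303964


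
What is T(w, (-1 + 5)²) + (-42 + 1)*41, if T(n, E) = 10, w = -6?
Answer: -1671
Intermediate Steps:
T(w, (-1 + 5)²) + (-42 + 1)*41 = 10 + (-42 + 1)*41 = 10 - 41*41 = 10 - 1681 = -1671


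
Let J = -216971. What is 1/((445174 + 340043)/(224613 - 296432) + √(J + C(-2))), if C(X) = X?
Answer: -56393499723/1119756521717542 - 5157968761*I*√216973/1119756521717542 ≈ -5.0362e-5 - 0.0021456*I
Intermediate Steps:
1/((445174 + 340043)/(224613 - 296432) + √(J + C(-2))) = 1/((445174 + 340043)/(224613 - 296432) + √(-216971 - 2)) = 1/(785217/(-71819) + √(-216973)) = 1/(785217*(-1/71819) + I*√216973) = 1/(-785217/71819 + I*√216973)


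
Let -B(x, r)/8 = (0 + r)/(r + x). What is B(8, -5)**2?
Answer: 1600/9 ≈ 177.78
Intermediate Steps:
B(x, r) = -8*r/(r + x) (B(x, r) = -8*(0 + r)/(r + x) = -8*r/(r + x))
B(8, -5)**2 = (-8*(-5)/(-5 + 8))**2 = (-8*(-5)/3)**2 = (-8*(-5)*1/3)**2 = (40/3)**2 = 1600/9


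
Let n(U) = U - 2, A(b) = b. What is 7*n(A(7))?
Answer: 35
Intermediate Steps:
n(U) = -2 + U
7*n(A(7)) = 7*(-2 + 7) = 7*5 = 35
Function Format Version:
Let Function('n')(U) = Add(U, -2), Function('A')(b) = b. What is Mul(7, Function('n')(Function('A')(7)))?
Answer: 35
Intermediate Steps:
Function('n')(U) = Add(-2, U)
Mul(7, Function('n')(Function('A')(7))) = Mul(7, Add(-2, 7)) = Mul(7, 5) = 35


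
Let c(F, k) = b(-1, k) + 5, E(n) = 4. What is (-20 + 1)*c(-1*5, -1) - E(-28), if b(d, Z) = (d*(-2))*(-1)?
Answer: -61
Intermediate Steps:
b(d, Z) = 2*d (b(d, Z) = -2*d*(-1) = 2*d)
c(F, k) = 3 (c(F, k) = 2*(-1) + 5 = -2 + 5 = 3)
(-20 + 1)*c(-1*5, -1) - E(-28) = (-20 + 1)*3 - 1*4 = -19*3 - 4 = -57 - 4 = -61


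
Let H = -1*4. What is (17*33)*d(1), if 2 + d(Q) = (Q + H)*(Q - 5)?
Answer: 5610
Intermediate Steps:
H = -4
d(Q) = -2 + (-5 + Q)*(-4 + Q) (d(Q) = -2 + (Q - 4)*(Q - 5) = -2 + (-4 + Q)*(-5 + Q) = -2 + (-5 + Q)*(-4 + Q))
(17*33)*d(1) = (17*33)*(18 + 1² - 9*1) = 561*(18 + 1 - 9) = 561*10 = 5610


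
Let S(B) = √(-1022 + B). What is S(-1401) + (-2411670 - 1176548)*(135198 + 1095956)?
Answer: -4417648943572 + I*√2423 ≈ -4.4177e+12 + 49.224*I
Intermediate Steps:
S(-1401) + (-2411670 - 1176548)*(135198 + 1095956) = √(-1022 - 1401) + (-2411670 - 1176548)*(135198 + 1095956) = √(-2423) - 3588218*1231154 = I*√2423 - 4417648943572 = -4417648943572 + I*√2423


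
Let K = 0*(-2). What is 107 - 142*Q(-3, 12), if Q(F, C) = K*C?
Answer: 107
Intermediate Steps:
K = 0
Q(F, C) = 0 (Q(F, C) = 0*C = 0)
107 - 142*Q(-3, 12) = 107 - 142*0 = 107 + 0 = 107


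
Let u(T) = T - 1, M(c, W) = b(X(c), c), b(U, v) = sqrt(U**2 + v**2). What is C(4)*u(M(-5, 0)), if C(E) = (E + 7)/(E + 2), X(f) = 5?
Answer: -11/6 + 55*sqrt(2)/6 ≈ 11.130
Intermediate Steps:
M(c, W) = sqrt(25 + c**2) (M(c, W) = sqrt(5**2 + c**2) = sqrt(25 + c**2))
u(T) = -1 + T
C(E) = (7 + E)/(2 + E)
C(4)*u(M(-5, 0)) = ((7 + 4)/(2 + 4))*(-1 + sqrt(25 + (-5)**2)) = (11/6)*(-1 + sqrt(25 + 25)) = ((1/6)*11)*(-1 + sqrt(50)) = 11*(-1 + 5*sqrt(2))/6 = -11/6 + 55*sqrt(2)/6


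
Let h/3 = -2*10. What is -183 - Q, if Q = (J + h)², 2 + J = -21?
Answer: -7072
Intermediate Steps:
J = -23 (J = -2 - 21 = -23)
h = -60 (h = 3*(-2*10) = 3*(-20) = -60)
Q = 6889 (Q = (-23 - 60)² = (-83)² = 6889)
-183 - Q = -183 - 1*6889 = -183 - 6889 = -7072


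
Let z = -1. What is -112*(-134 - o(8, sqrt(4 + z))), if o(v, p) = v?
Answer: 15904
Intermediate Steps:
-112*(-134 - o(8, sqrt(4 + z))) = -112*(-134 - 1*8) = -112*(-134 - 8) = -112*(-142) = 15904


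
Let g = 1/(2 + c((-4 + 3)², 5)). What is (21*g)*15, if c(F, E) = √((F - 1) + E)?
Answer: -630 + 315*√5 ≈ 74.361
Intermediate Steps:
c(F, E) = √(-1 + E + F) (c(F, E) = √((-1 + F) + E) = √(-1 + E + F))
g = 1/(2 + √5) (g = 1/(2 + √(-1 + 5 + (-4 + 3)²)) = 1/(2 + √(-1 + 5 + (-1)²)) = 1/(2 + √(-1 + 5 + 1)) = 1/(2 + √5) ≈ 0.23607)
(21*g)*15 = (21*(-2 + √5))*15 = (-42 + 21*√5)*15 = -630 + 315*√5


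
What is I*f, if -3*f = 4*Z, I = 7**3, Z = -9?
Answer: 4116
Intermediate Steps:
I = 343
f = 12 (f = -4*(-9)/3 = -1/3*(-36) = 12)
I*f = 343*12 = 4116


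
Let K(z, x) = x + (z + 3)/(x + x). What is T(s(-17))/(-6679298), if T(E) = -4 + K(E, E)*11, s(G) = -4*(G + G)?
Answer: -407353/1816769056 ≈ -0.00022422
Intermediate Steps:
s(G) = -8*G
K(z, x) = x + (3 + z)/(2*x) (K(z, x) = x + (3 + z)/((2*x)) = x + (3 + z)*(1/(2*x)) = x + (3 + z)/(2*x))
T(E) = -4 + 11*(3 + E + 2*E²)/(2*E) (T(E) = -4 + ((3 + E + 2*E²)/(2*E))*11 = -4 + 11*(3 + E + 2*E²)/(2*E))
T(s(-17))/(-6679298) = (3/2 + 11*(-8*(-17)) + 33/(2*((-8*(-17)))))/(-6679298) = (3/2 + 11*136 + (33/2)/136)*(-1/6679298) = (3/2 + 1496 + (33/2)*(1/136))*(-1/6679298) = (3/2 + 1496 + 33/272)*(-1/6679298) = (407353/272)*(-1/6679298) = -407353/1816769056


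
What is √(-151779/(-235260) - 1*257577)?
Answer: I*√396004095529935/39210 ≈ 507.52*I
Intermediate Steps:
√(-151779/(-235260) - 1*257577) = √(-151779*(-1/235260) - 257577) = √(50593/78420 - 257577) = √(-20199137747/78420) = I*√396004095529935/39210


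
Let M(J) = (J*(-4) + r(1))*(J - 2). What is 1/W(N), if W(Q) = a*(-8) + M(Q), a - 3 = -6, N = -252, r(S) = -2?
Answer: -1/255500 ≈ -3.9139e-6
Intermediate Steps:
a = -3 (a = 3 - 6 = -3)
M(J) = (-2 + J)*(-2 - 4*J) (M(J) = (J*(-4) - 2)*(J - 2) = (-4*J - 2)*(-2 + J) = (-2 - 4*J)*(-2 + J) = (-2 + J)*(-2 - 4*J))
W(Q) = 28 - 4*Q² + 6*Q (W(Q) = -3*(-8) + (4 - 4*Q² + 6*Q) = 24 + (4 - 4*Q² + 6*Q) = 28 - 4*Q² + 6*Q)
1/W(N) = 1/(28 - 4*(-252)² + 6*(-252)) = 1/(28 - 4*63504 - 1512) = 1/(28 - 254016 - 1512) = 1/(-255500) = -1/255500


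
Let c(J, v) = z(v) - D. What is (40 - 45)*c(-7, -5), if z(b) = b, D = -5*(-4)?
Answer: 125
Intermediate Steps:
D = 20
c(J, v) = -20 + v (c(J, v) = v - 1*20 = v - 20 = -20 + v)
(40 - 45)*c(-7, -5) = (40 - 45)*(-20 - 5) = -5*(-25) = 125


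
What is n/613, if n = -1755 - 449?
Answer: -2204/613 ≈ -3.5954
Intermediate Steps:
n = -2204
n/613 = -2204/613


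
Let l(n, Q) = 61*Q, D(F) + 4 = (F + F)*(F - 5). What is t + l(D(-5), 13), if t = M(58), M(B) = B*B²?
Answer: 195905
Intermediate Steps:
D(F) = -4 + 2*F*(-5 + F) (D(F) = -4 + (F + F)*(F - 5) = -4 + (2*F)*(-5 + F) = -4 + 2*F*(-5 + F))
M(B) = B³
t = 195112 (t = 58³ = 195112)
t + l(D(-5), 13) = 195112 + 61*13 = 195112 + 793 = 195905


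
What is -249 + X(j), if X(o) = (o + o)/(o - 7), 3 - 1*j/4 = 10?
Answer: -1237/5 ≈ -247.40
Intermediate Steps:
j = -28 (j = 12 - 4*10 = 12 - 40 = -28)
X(o) = 2*o/(-7 + o) (X(o) = (2*o)/(-7 + o) = 2*o/(-7 + o))
-249 + X(j) = -249 + 2*(-28)/(-7 - 28) = -249 + 2*(-28)/(-35) = -249 + 2*(-28)*(-1/35) = -249 + 8/5 = -1237/5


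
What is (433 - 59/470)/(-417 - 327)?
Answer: -67817/116560 ≈ -0.58182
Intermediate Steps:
(433 - 59/470)/(-417 - 327) = (433 - 59*1/470)/(-744) = (433 - 59/470)*(-1/744) = (203451/470)*(-1/744) = -67817/116560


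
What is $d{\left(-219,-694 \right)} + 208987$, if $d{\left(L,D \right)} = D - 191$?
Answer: $208102$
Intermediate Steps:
$d{\left(L,D \right)} = -191 + D$ ($d{\left(L,D \right)} = D - 191 = -191 + D$)
$d{\left(-219,-694 \right)} + 208987 = \left(-191 - 694\right) + 208987 = -885 + 208987 = 208102$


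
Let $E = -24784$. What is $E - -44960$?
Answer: $20176$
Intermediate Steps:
$E - -44960 = -24784 - -44960 = -24784 + 44960 = 20176$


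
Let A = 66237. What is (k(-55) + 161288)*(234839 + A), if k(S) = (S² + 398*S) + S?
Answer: 42863587968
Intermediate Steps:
k(S) = S² + 399*S
(k(-55) + 161288)*(234839 + A) = (-55*(399 - 55) + 161288)*(234839 + 66237) = (-55*344 + 161288)*301076 = (-18920 + 161288)*301076 = 142368*301076 = 42863587968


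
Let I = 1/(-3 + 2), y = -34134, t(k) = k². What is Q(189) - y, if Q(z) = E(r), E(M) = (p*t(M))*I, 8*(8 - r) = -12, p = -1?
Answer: 136897/4 ≈ 34224.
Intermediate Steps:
I = -1 (I = 1/(-1) = -1)
r = 19/2 (r = 8 - ⅛*(-12) = 8 + 3/2 = 19/2 ≈ 9.5000)
E(M) = M² (E(M) = -M²*(-1) = M²)
Q(z) = 361/4 (Q(z) = (19/2)² = 361/4)
Q(189) - y = 361/4 - 1*(-34134) = 361/4 + 34134 = 136897/4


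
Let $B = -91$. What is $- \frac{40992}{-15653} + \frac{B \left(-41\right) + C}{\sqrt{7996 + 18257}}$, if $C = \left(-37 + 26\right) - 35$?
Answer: $\frac{40992}{15653} + \frac{3685 \sqrt{2917}}{8751} \approx 25.362$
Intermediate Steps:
$C = -46$ ($C = -11 - 35 = -46$)
$- \frac{40992}{-15653} + \frac{B \left(-41\right) + C}{\sqrt{7996 + 18257}} = - \frac{40992}{-15653} + \frac{\left(-91\right) \left(-41\right) - 46}{\sqrt{7996 + 18257}} = \left(-40992\right) \left(- \frac{1}{15653}\right) + \frac{3731 - 46}{\sqrt{26253}} = \frac{40992}{15653} + \frac{3685}{3 \sqrt{2917}} = \frac{40992}{15653} + 3685 \frac{\sqrt{2917}}{8751} = \frac{40992}{15653} + \frac{3685 \sqrt{2917}}{8751}$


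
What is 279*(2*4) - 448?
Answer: 1784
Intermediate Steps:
279*(2*4) - 448 = 279*8 - 448 = 2232 - 448 = 1784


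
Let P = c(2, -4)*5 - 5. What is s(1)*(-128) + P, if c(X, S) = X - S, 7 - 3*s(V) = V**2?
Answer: -231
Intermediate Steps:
s(V) = 7/3 - V**2/3
P = 25 (P = (2 - 1*(-4))*5 - 5 = (2 + 4)*5 - 5 = 6*5 - 5 = 30 - 5 = 25)
s(1)*(-128) + P = (7/3 - 1/3*1**2)*(-128) + 25 = (7/3 - 1/3*1)*(-128) + 25 = (7/3 - 1/3)*(-128) + 25 = 2*(-128) + 25 = -256 + 25 = -231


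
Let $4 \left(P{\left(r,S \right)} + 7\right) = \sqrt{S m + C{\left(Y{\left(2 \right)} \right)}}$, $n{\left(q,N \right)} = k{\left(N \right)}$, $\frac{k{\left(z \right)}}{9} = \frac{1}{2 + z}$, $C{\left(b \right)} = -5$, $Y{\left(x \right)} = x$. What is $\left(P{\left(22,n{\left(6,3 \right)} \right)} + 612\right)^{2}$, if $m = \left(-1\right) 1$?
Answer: $\frac{\left(12100 + i \sqrt{170}\right)^{2}}{400} \approx 3.6602 \cdot 10^{5} + 788.82 i$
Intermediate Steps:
$k{\left(z \right)} = \frac{9}{2 + z}$
$n{\left(q,N \right)} = \frac{9}{2 + N}$
$m = -1$
$P{\left(r,S \right)} = -7 + \frac{\sqrt{-5 - S}}{4}$ ($P{\left(r,S \right)} = -7 + \frac{\sqrt{S \left(-1\right) - 5}}{4} = -7 + \frac{\sqrt{- S - 5}}{4} = -7 + \frac{\sqrt{-5 - S}}{4}$)
$\left(P{\left(22,n{\left(6,3 \right)} \right)} + 612\right)^{2} = \left(\left(-7 + \frac{\sqrt{-5 - \frac{9}{2 + 3}}}{4}\right) + 612\right)^{2} = \left(\left(-7 + \frac{\sqrt{-5 - \frac{9}{5}}}{4}\right) + 612\right)^{2} = \left(\left(-7 + \frac{\sqrt{- \frac{34}{5}}}{4}\right) + 612\right)^{2} = \left(\left(-7 + \frac{\frac{1}{5} i \sqrt{170}}{4}\right) + 612\right)^{2} = \left(\left(-7 + \frac{i \sqrt{170}}{20}\right) + 612\right)^{2} = \left(605 + \frac{i \sqrt{170}}{20}\right)^{2}$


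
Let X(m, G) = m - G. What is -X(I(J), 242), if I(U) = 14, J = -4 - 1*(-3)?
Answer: 228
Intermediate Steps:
J = -1 (J = -4 + 3 = -1)
-X(I(J), 242) = -(14 - 1*242) = -(14 - 242) = -1*(-228) = 228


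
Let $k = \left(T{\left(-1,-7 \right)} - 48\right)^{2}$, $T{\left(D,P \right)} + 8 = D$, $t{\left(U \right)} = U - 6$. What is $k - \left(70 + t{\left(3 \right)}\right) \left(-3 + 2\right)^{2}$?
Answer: $3182$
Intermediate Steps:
$t{\left(U \right)} = -6 + U$ ($t{\left(U \right)} = U - 6 = -6 + U$)
$T{\left(D,P \right)} = -8 + D$
$k = 3249$ ($k = \left(\left(-8 - 1\right) - 48\right)^{2} = \left(-9 - 48\right)^{2} = \left(-57\right)^{2} = 3249$)
$k - \left(70 + t{\left(3 \right)}\right) \left(-3 + 2\right)^{2} = 3249 - \left(70 + \left(-6 + 3\right)\right) \left(-3 + 2\right)^{2} = 3249 - \left(70 - 3\right) \left(-1\right)^{2} = 3249 - 67 \cdot 1 = 3249 - 67 = 3182$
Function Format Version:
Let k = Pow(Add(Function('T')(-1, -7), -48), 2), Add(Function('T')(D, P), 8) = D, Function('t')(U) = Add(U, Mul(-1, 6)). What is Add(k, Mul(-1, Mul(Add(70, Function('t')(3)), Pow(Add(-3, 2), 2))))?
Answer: 3182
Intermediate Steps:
Function('t')(U) = Add(-6, U) (Function('t')(U) = Add(U, -6) = Add(-6, U))
Function('T')(D, P) = Add(-8, D)
k = 3249 (k = Pow(Add(Add(-8, -1), -48), 2) = Pow(Add(-9, -48), 2) = Pow(-57, 2) = 3249)
Add(k, Mul(-1, Mul(Add(70, Function('t')(3)), Pow(Add(-3, 2), 2)))) = Add(3249, Mul(-1, Mul(Add(70, Add(-6, 3)), Pow(Add(-3, 2), 2)))) = Add(3249, Mul(-1, Mul(Add(70, -3), Pow(-1, 2)))) = Add(3249, Mul(-1, Mul(67, 1))) = Add(3249, Mul(-1, 67)) = Add(3249, -67) = 3182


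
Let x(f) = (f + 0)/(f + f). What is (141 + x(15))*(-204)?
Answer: -28866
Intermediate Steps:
x(f) = ½ (x(f) = f/((2*f)) = f*(1/(2*f)) = ½)
(141 + x(15))*(-204) = (141 + ½)*(-204) = (283/2)*(-204) = -28866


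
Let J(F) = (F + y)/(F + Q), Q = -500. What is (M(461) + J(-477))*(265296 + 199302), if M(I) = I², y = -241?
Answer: 96466218013530/977 ≈ 9.8737e+10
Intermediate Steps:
J(F) = (-241 + F)/(-500 + F) (J(F) = (F - 241)/(F - 500) = (-241 + F)/(-500 + F))
(M(461) + J(-477))*(265296 + 199302) = (461² + (-241 - 477)/(-500 - 477))*(265296 + 199302) = (212521 - 718/(-977))*464598 = (212521 - 1/977*(-718))*464598 = (212521 + 718/977)*464598 = (207633735/977)*464598 = 96466218013530/977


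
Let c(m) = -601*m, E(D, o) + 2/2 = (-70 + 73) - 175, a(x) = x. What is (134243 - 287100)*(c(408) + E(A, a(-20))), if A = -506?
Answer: 37508203517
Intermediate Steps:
E(D, o) = -173 (E(D, o) = -1 + ((-70 + 73) - 175) = -1 + (3 - 175) = -1 - 172 = -173)
(134243 - 287100)*(c(408) + E(A, a(-20))) = (134243 - 287100)*(-601*408 - 173) = -152857*(-245208 - 173) = -152857*(-245381) = 37508203517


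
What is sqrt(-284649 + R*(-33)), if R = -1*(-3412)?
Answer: I*sqrt(397245) ≈ 630.27*I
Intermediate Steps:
R = 3412
sqrt(-284649 + R*(-33)) = sqrt(-284649 + 3412*(-33)) = sqrt(-284649 - 112596) = sqrt(-397245) = I*sqrt(397245)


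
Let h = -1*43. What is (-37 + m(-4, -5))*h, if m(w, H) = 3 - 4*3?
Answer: 1978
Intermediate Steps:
m(w, H) = -9 (m(w, H) = 3 - 12 = -9)
h = -43
(-37 + m(-4, -5))*h = (-37 - 9)*(-43) = -46*(-43) = 1978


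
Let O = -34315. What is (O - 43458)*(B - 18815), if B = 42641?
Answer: -1853019498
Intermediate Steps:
(O - 43458)*(B - 18815) = (-34315 - 43458)*(42641 - 18815) = -77773*23826 = -1853019498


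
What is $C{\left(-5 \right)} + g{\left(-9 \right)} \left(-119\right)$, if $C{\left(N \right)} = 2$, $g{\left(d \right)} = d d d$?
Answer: $86753$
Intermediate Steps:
$g{\left(d \right)} = d^{3}$ ($g{\left(d \right)} = d^{2} d = d^{3}$)
$C{\left(-5 \right)} + g{\left(-9 \right)} \left(-119\right) = 2 + \left(-9\right)^{3} \left(-119\right) = 2 - -86751 = 2 + 86751 = 86753$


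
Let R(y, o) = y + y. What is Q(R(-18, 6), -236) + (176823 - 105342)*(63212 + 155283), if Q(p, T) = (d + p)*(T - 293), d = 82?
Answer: 15618216761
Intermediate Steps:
R(y, o) = 2*y
Q(p, T) = (-293 + T)*(82 + p) (Q(p, T) = (82 + p)*(T - 293) = (82 + p)*(-293 + T) = (-293 + T)*(82 + p))
Q(R(-18, 6), -236) + (176823 - 105342)*(63212 + 155283) = (-24026 - 586*(-18) + 82*(-236) - 472*(-18)) + (176823 - 105342)*(63212 + 155283) = (-24026 - 293*(-36) - 19352 - 236*(-36)) + 71481*218495 = (-24026 + 10548 - 19352 + 8496) + 15618241095 = -24334 + 15618241095 = 15618216761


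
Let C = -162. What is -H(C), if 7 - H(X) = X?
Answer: -169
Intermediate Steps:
H(X) = 7 - X
-H(C) = -(7 - 1*(-162)) = -(7 + 162) = -1*169 = -169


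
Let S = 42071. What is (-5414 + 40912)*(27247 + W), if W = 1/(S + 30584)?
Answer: 70272933641428/72655 ≈ 9.6721e+8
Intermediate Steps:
W = 1/72655 (W = 1/(42071 + 30584) = 1/72655 ≈ 1.3764e-5)
(-5414 + 40912)*(27247 + W) = (-5414 + 40912)*(27247 + 1/72655) = 35498*(1979630786/72655) = 70272933641428/72655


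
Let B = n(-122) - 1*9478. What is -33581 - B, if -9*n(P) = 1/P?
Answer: -26465095/1098 ≈ -24103.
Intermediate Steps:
n(P) = -1/(9*P)
B = -10406843/1098 (B = -1/9/(-122) - 1*9478 = -1/9*(-1/122) - 9478 = 1/1098 - 9478 = -10406843/1098 ≈ -9478.0)
-33581 - B = -33581 - 1*(-10406843/1098) = -33581 + 10406843/1098 = -26465095/1098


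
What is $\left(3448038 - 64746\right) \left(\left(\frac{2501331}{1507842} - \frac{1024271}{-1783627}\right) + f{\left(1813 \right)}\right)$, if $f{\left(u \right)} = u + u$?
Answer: $\frac{262013698268519243926}{21344664309} \approx 1.2275 \cdot 10^{10}$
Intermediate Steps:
$f{\left(u \right)} = 2 u$
$\left(3448038 - 64746\right) \left(\left(\frac{2501331}{1507842} - \frac{1024271}{-1783627}\right) + f{\left(1813 \right)}\right) = \left(3448038 - 64746\right) \left(\left(\frac{2501331}{1507842} - \frac{1024271}{-1783627}\right) + 2 \cdot 1813\right) = 3383292 \left(\left(2501331 \cdot \frac{1}{1507842} - - \frac{1024271}{1783627}\right) + 3626\right) = 3383292 \left(\left(\frac{119111}{71802} + \frac{1024271}{1783627}\right) + 3626\right) = 3383292 \left(\frac{285994301939}{128067985854} + 3626\right) = 3383292 \cdot \frac{464660511008543}{128067985854} = \frac{262013698268519243926}{21344664309}$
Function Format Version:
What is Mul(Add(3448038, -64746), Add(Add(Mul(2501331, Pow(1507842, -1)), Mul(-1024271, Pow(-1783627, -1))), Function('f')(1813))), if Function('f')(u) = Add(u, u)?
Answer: Rational(262013698268519243926, 21344664309) ≈ 1.2275e+10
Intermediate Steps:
Function('f')(u) = Mul(2, u)
Mul(Add(3448038, -64746), Add(Add(Mul(2501331, Pow(1507842, -1)), Mul(-1024271, Pow(-1783627, -1))), Function('f')(1813))) = Mul(Add(3448038, -64746), Add(Add(Mul(2501331, Pow(1507842, -1)), Mul(-1024271, Pow(-1783627, -1))), Mul(2, 1813))) = Mul(3383292, Add(Add(Mul(2501331, Rational(1, 1507842)), Mul(-1024271, Rational(-1, 1783627))), 3626)) = Mul(3383292, Add(Add(Rational(119111, 71802), Rational(1024271, 1783627)), 3626)) = Mul(3383292, Add(Rational(285994301939, 128067985854), 3626)) = Mul(3383292, Rational(464660511008543, 128067985854)) = Rational(262013698268519243926, 21344664309)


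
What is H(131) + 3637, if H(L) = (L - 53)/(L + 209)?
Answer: 618329/170 ≈ 3637.2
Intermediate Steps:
H(L) = (-53 + L)/(209 + L)
H(131) + 3637 = (-53 + 131)/(209 + 131) + 3637 = 78/340 + 3637 = (1/340)*78 + 3637 = 39/170 + 3637 = 618329/170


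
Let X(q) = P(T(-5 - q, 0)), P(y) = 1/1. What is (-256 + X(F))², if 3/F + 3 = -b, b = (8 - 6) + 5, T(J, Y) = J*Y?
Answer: 65025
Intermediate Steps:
b = 7 (b = 2 + 5 = 7)
F = -3/10 (F = 3/(-3 - 1*7) = 3/(-3 - 7) = 3/(-10) = 3*(-⅒) = -3/10 ≈ -0.30000)
P(y) = 1
X(q) = 1
(-256 + X(F))² = (-256 + 1)² = (-255)² = 65025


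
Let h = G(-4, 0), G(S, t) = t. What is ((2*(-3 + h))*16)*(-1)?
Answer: 96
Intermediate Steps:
h = 0
((2*(-3 + h))*16)*(-1) = ((2*(-3 + 0))*16)*(-1) = ((2*(-3))*16)*(-1) = -6*16*(-1) = -96*(-1) = 96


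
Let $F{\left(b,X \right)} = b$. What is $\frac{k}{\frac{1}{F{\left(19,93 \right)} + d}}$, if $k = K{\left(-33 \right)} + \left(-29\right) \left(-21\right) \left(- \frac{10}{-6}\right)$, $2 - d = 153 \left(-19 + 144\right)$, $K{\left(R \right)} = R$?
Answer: $-18760128$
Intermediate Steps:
$d = -19123$ ($d = 2 - 153 \left(-19 + 144\right) = 2 - 153 \cdot 125 = 2 - 19125 = -19123$)
$k = 982$ ($k = -33 + \left(-29\right) \left(-21\right) \left(- \frac{10}{-6}\right) = -33 + 609 \left(\left(-10\right) \left(- \frac{1}{6}\right)\right) = -33 + 609 \cdot \frac{5}{3} = -33 + 1015 = 982$)
$\frac{k}{\frac{1}{F{\left(19,93 \right)} + d}} = \frac{982}{\frac{1}{19 - 19123}} = \frac{982}{\frac{1}{-19104}} = \frac{982}{- \frac{1}{19104}} = 982 \left(-19104\right) = -18760128$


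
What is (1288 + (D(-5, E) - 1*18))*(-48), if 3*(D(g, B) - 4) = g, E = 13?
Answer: -61072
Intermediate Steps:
D(g, B) = 4 + g/3
(1288 + (D(-5, E) - 1*18))*(-48) = (1288 + ((4 + (⅓)*(-5)) - 1*18))*(-48) = (1288 + ((4 - 5/3) - 18))*(-48) = (1288 + (7/3 - 18))*(-48) = (1288 - 47/3)*(-48) = (3817/3)*(-48) = -61072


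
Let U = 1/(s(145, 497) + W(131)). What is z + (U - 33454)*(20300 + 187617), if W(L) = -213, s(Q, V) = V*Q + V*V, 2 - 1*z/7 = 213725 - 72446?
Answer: -2218202544223360/318861 ≈ -6.9566e+9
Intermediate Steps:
z = -988939 (z = 14 - 7*(213725 - 72446) = 14 - 7*141279 = 14 - 988953 = -988939)
s(Q, V) = V² + Q*V (s(Q, V) = Q*V + V² = V² + Q*V)
U = 1/318861 (U = 1/(497*(145 + 497) - 213) = 1/(497*642 - 213) = 1/(319074 - 213) = 1/318861 ≈ 3.1362e-6)
z + (U - 33454)*(20300 + 187617) = -988939 + (1/318861 - 33454)*(20300 + 187617) = -988939 - 10667175893/318861*207917 = -988939 - 2217887210144881/318861 = -2218202544223360/318861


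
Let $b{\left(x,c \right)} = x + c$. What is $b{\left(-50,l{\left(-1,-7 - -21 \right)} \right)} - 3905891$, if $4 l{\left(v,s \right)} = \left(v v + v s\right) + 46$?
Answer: $- \frac{15623731}{4} \approx -3.9059 \cdot 10^{6}$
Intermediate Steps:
$l{\left(v,s \right)} = \frac{23}{2} + \frac{v^{2}}{4} + \frac{s v}{4}$ ($l{\left(v,s \right)} = \frac{\left(v v + v s\right) + 46}{4} = \frac{\left(v^{2} + s v\right) + 46}{4} = \frac{46 + v^{2} + s v}{4} = \frac{23}{2} + \frac{v^{2}}{4} + \frac{s v}{4}$)
$b{\left(x,c \right)} = c + x$
$b{\left(-50,l{\left(-1,-7 - -21 \right)} \right)} - 3905891 = \left(\left(\frac{23}{2} + \frac{\left(-1\right)^{2}}{4} + \frac{1}{4} \left(-7 - -21\right) \left(-1\right)\right) - 50\right) - 3905891 = \left(\left(\frac{23}{2} + \frac{1}{4} \cdot 1 + \frac{1}{4} \left(-7 + 21\right) \left(-1\right)\right) - 50\right) - 3905891 = \left(\left(\frac{23}{2} + \frac{1}{4} + \frac{1}{4} \cdot 14 \left(-1\right)\right) - 50\right) - 3905891 = \left(\left(\frac{23}{2} + \frac{1}{4} - \frac{7}{2}\right) - 50\right) - 3905891 = \left(\frac{33}{4} - 50\right) - 3905891 = - \frac{167}{4} - 3905891 = - \frac{15623731}{4}$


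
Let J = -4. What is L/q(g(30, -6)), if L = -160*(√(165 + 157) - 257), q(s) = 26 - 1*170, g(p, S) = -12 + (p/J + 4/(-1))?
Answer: -2570/9 + 10*√322/9 ≈ -265.62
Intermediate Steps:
g(p, S) = -16 - p/4 (g(p, S) = -12 + (p/(-4) + 4/(-1)) = -12 + (p*(-¼) + 4*(-1)) = -12 + (-p/4 - 4) = -12 + (-4 - p/4) = -16 - p/4)
q(s) = -144 (q(s) = 26 - 170 = -144)
L = 41120 - 160*√322 (L = -160*(√322 - 257) = -160*(-257 + √322) = 41120 - 160*√322 ≈ 38249.)
L/q(g(30, -6)) = (41120 - 160*√322)/(-144) = (41120 - 160*√322)*(-1/144) = -2570/9 + 10*√322/9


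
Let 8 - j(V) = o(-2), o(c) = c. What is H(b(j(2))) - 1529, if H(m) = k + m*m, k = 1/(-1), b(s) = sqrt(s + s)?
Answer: -1510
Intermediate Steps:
j(V) = 10 (j(V) = 8 - 1*(-2) = 8 + 2 = 10)
b(s) = sqrt(2)*sqrt(s) (b(s) = sqrt(2*s) = sqrt(2)*sqrt(s))
k = -1
H(m) = -1 + m**2 (H(m) = -1 + m*m = -1 + m**2)
H(b(j(2))) - 1529 = (-1 + (sqrt(2)*sqrt(10))**2) - 1529 = (-1 + (2*sqrt(5))**2) - 1529 = (-1 + 20) - 1529 = 19 - 1529 = -1510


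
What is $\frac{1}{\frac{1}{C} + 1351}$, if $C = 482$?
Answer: $\frac{482}{651183} \approx 0.00074019$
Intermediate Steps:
$\frac{1}{\frac{1}{C} + 1351} = \frac{1}{\frac{1}{482} + 1351} = \frac{1}{\frac{651183}{482}} = \frac{482}{651183}$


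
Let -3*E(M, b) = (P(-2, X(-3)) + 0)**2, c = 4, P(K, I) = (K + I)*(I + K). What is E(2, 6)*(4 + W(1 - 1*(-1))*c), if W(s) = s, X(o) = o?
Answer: -2500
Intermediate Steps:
P(K, I) = (I + K)**2 (P(K, I) = (I + K)*(I + K) = (I + K)**2)
E(M, b) = -625/3 (E(M, b) = -((-3 - 2)**2 + 0)**2/3 = -((-5)**2 + 0)**2/3 = -(25 + 0)**2/3 = -1/3*25**2 = -1/3*625 = -625/3)
E(2, 6)*(4 + W(1 - 1*(-1))*c) = -625*(4 + (1 - 1*(-1))*4)/3 = -625*(4 + (1 + 1)*4)/3 = -625*(4 + 2*4)/3 = -625*(4 + 8)/3 = -625/3*12 = -2500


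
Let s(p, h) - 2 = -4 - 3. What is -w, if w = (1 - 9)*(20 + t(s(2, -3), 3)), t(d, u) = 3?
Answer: 184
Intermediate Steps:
s(p, h) = -5 (s(p, h) = 2 + (-4 - 3) = 2 - 7 = -5)
w = -184 (w = (1 - 9)*(20 + 3) = -8*23 = -184)
-w = -1*(-184) = 184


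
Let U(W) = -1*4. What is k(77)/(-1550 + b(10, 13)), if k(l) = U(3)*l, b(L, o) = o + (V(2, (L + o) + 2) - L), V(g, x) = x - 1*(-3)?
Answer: 44/217 ≈ 0.20276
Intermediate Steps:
U(W) = -4
V(g, x) = 3 + x (V(g, x) = x + 3 = 3 + x)
b(L, o) = 5 + 2*o (b(L, o) = o + ((3 + ((L + o) + 2)) - L) = o + ((3 + (2 + L + o)) - L) = o + ((5 + L + o) - L) = o + (5 + o) = 5 + 2*o)
k(l) = -4*l
k(77)/(-1550 + b(10, 13)) = (-4*77)/(-1550 + (5 + 2*13)) = -308/(-1550 + (5 + 26)) = -308/(-1550 + 31) = -308/(-1519) = -308*(-1/1519) = 44/217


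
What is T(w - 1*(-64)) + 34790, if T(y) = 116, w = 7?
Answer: 34906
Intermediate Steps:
T(w - 1*(-64)) + 34790 = 116 + 34790 = 34906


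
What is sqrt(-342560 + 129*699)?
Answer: I*sqrt(252389) ≈ 502.38*I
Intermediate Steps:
sqrt(-342560 + 129*699) = sqrt(-342560 + 90171) = sqrt(-252389) = I*sqrt(252389)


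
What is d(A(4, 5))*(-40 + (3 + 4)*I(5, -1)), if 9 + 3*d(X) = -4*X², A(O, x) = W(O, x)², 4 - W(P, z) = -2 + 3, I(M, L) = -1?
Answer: 5217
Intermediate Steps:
W(P, z) = 3 (W(P, z) = 4 - (-2 + 3) = 4 - 1*1 = 4 - 1 = 3)
A(O, x) = 9 (A(O, x) = 3² = 9)
d(X) = -3 - 4*X²/3 (d(X) = -3 + (-4*X²)/3 = -3 - 4*X²/3)
d(A(4, 5))*(-40 + (3 + 4)*I(5, -1)) = (-3 - 4/3*9²)*(-40 + (3 + 4)*(-1)) = (-3 - 4/3*81)*(-40 + 7*(-1)) = (-3 - 108)*(-40 - 7) = -111*(-47) = 5217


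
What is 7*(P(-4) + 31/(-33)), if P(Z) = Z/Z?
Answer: 14/33 ≈ 0.42424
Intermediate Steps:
P(Z) = 1
7*(P(-4) + 31/(-33)) = 7*(1 + 31/(-33)) = 7*(1 + 31*(-1/33)) = 7*(1 - 31/33) = 7*(2/33) = 14/33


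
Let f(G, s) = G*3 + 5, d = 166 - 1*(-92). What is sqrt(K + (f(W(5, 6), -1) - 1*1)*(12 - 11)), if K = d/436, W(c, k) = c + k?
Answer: sqrt(1786510)/218 ≈ 6.1312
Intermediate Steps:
d = 258 (d = 166 + 92 = 258)
f(G, s) = 5 + 3*G (f(G, s) = 3*G + 5 = 5 + 3*G)
K = 129/218 (K = 258/436 = 258*(1/436) = 129/218 ≈ 0.59174)
sqrt(K + (f(W(5, 6), -1) - 1*1)*(12 - 11)) = sqrt(129/218 + ((5 + 3*(5 + 6)) - 1*1)*(12 - 11)) = sqrt(129/218 + ((5 + 3*11) - 1)*1) = sqrt(129/218 + ((5 + 33) - 1)*1) = sqrt(129/218 + (38 - 1)*1) = sqrt(129/218 + 37*1) = sqrt(129/218 + 37) = sqrt(8195/218) = sqrt(1786510)/218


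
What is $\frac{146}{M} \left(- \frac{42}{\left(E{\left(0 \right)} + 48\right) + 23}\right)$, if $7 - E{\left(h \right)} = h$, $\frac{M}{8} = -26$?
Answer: $\frac{511}{1352} \approx 0.37796$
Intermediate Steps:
$M = -208$ ($M = 8 \left(-26\right) = -208$)
$E{\left(h \right)} = 7 - h$
$\frac{146}{M} \left(- \frac{42}{\left(E{\left(0 \right)} + 48\right) + 23}\right) = \frac{146}{-208} \left(- \frac{42}{\left(\left(7 - 0\right) + 48\right) + 23}\right) = 146 \left(- \frac{1}{208}\right) \left(- \frac{42}{\left(\left(7 + 0\right) + 48\right) + 23}\right) = - \frac{73 \left(- \frac{42}{\left(7 + 48\right) + 23}\right)}{104} = - \frac{73 \left(- \frac{42}{55 + 23}\right)}{104} = - \frac{73 \left(- \frac{42}{78}\right)}{104} = - \frac{73 \left(\left(-42\right) \frac{1}{78}\right)}{104} = \left(- \frac{73}{104}\right) \left(- \frac{7}{13}\right) = \frac{511}{1352}$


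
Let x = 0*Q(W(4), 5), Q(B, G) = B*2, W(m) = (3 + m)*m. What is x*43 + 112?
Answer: 112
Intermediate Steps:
W(m) = m*(3 + m)
Q(B, G) = 2*B
x = 0 (x = 0*(2*(4*(3 + 4))) = 0*(2*(4*7)) = 0*(2*28) = 0*56 = 0)
x*43 + 112 = 0*43 + 112 = 0 + 112 = 112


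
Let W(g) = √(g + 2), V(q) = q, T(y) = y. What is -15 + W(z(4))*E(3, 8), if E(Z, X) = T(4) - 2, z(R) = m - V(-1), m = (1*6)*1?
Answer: -9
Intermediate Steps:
m = 6 (m = 6*1 = 6)
z(R) = 7 (z(R) = 6 - 1*(-1) = 6 + 1 = 7)
E(Z, X) = 2 (E(Z, X) = 4 - 2 = 2)
W(g) = √(2 + g)
-15 + W(z(4))*E(3, 8) = -15 + √(2 + 7)*2 = -15 + √9*2 = -15 + 3*2 = -15 + 6 = -9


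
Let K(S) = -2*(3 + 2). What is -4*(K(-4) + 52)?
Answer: -168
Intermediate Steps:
K(S) = -10 (K(S) = -2*5 = -10)
-4*(K(-4) + 52) = -4*(-10 + 52) = -4*42 = -168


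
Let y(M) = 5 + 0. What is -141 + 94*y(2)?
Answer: 329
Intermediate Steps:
y(M) = 5
-141 + 94*y(2) = -141 + 94*5 = -141 + 470 = 329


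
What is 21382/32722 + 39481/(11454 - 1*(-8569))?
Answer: 860014534/327596303 ≈ 2.6252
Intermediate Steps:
21382/32722 + 39481/(11454 - 1*(-8569)) = 21382*(1/32722) + 39481/(11454 + 8569) = 10691/16361 + 39481/20023 = 860014534/327596303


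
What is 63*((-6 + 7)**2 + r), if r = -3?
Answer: -126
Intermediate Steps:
63*((-6 + 7)**2 + r) = 63*((-6 + 7)**2 - 3) = 63*(1**2 - 3) = 63*(1 - 3) = 63*(-2) = -126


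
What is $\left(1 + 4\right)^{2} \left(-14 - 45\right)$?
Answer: $-1475$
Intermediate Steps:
$\left(1 + 4\right)^{2} \left(-14 - 45\right) = 5^{2} \left(-59\right) = 25 \left(-59\right) = -1475$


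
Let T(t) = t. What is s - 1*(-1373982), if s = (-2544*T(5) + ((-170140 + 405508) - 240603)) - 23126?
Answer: 1332901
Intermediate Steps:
s = -41081 (s = (-2544*5 + ((-170140 + 405508) - 240603)) - 23126 = (-12720 + (235368 - 240603)) - 23126 = (-12720 - 5235) - 23126 = -17955 - 23126 = -41081)
s - 1*(-1373982) = -41081 - 1*(-1373982) = -41081 + 1373982 = 1332901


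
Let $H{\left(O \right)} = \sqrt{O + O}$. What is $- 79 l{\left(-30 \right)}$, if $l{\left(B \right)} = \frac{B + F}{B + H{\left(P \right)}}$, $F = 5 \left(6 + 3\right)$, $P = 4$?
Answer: $\frac{17775}{446} + \frac{1185 \sqrt{2}}{446} \approx 43.612$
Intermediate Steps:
$F = 45$ ($F = 5 \cdot 9 = 45$)
$H{\left(O \right)} = \sqrt{2} \sqrt{O}$ ($H{\left(O \right)} = \sqrt{2 O} = \sqrt{2} \sqrt{O}$)
$l{\left(B \right)} = \frac{45 + B}{B + 2 \sqrt{2}}$ ($l{\left(B \right)} = \frac{B + 45}{B + \sqrt{2} \sqrt{4}} = \frac{45 + B}{B + \sqrt{2} \cdot 2} = \frac{45 + B}{B + 2 \sqrt{2}}$)
$- 79 l{\left(-30 \right)} = - 79 \frac{45 - 30}{-30 + 2 \sqrt{2}} = - 79 \frac{1}{-30 + 2 \sqrt{2}} \cdot 15 = - 79 \frac{15}{-30 + 2 \sqrt{2}} = - \frac{1185}{-30 + 2 \sqrt{2}}$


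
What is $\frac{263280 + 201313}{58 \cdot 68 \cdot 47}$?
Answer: $\frac{27329}{10904} \approx 2.5063$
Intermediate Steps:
$\frac{263280 + 201313}{58 \cdot 68 \cdot 47} = \frac{464593}{3944 \cdot 47} = \frac{464593}{185368} = 464593 \cdot \frac{1}{185368} = \frac{27329}{10904}$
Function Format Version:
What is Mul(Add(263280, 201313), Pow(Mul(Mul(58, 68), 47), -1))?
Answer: Rational(27329, 10904) ≈ 2.5063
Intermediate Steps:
Mul(Add(263280, 201313), Pow(Mul(Mul(58, 68), 47), -1)) = Mul(464593, Pow(Mul(3944, 47), -1)) = Mul(464593, Pow(185368, -1)) = Mul(464593, Rational(1, 185368)) = Rational(27329, 10904)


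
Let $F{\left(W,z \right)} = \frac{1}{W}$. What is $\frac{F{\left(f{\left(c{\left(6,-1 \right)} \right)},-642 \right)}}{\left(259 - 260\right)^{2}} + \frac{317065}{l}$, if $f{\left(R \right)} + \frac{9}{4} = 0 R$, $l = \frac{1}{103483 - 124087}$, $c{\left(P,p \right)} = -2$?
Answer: $- \frac{58795265344}{9} \approx -6.5328 \cdot 10^{9}$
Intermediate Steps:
$l = - \frac{1}{20604}$ ($l = \frac{1}{-20604} = - \frac{1}{20604} \approx -4.8534 \cdot 10^{-5}$)
$f{\left(R \right)} = - \frac{9}{4}$ ($f{\left(R \right)} = - \frac{9}{4} + 0 R = - \frac{9}{4} + 0 = - \frac{9}{4}$)
$\frac{F{\left(f{\left(c{\left(6,-1 \right)} \right)},-642 \right)}}{\left(259 - 260\right)^{2}} + \frac{317065}{l} = \frac{1}{\left(- \frac{9}{4}\right) \left(259 - 260\right)^{2}} + \frac{317065}{- \frac{1}{20604}} = - \frac{4}{9 \left(-1\right)^{2}} + 317065 \left(-20604\right) = - \frac{4}{9 \cdot 1} - 6532807260 = \left(- \frac{4}{9}\right) 1 - 6532807260 = - \frac{4}{9} - 6532807260 = - \frac{58795265344}{9}$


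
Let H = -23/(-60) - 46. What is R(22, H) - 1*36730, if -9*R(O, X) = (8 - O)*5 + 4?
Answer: -110168/3 ≈ -36723.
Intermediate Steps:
H = -2737/60 (H = -23*(-1/60) - 46 = 23/60 - 46 = -2737/60 ≈ -45.617)
R(O, X) = -44/9 + 5*O/9 (R(O, X) = -((8 - O)*5 + 4)/9 = -((40 - 5*O) + 4)/9 = -(44 - 5*O)/9 = -44/9 + 5*O/9)
R(22, H) - 1*36730 = (-44/9 + (5/9)*22) - 1*36730 = (-44/9 + 110/9) - 36730 = 22/3 - 36730 = -110168/3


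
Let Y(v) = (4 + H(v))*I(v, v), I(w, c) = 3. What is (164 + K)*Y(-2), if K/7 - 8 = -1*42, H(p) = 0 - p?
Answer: -1332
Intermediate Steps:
H(p) = -p
K = -238 (K = 56 + 7*(-1*42) = 56 + 7*(-42) = 56 - 294 = -238)
Y(v) = 12 - 3*v (Y(v) = (4 - v)*3 = 12 - 3*v)
(164 + K)*Y(-2) = (164 - 238)*(12 - 3*(-2)) = -74*(12 + 6) = -74*18 = -1332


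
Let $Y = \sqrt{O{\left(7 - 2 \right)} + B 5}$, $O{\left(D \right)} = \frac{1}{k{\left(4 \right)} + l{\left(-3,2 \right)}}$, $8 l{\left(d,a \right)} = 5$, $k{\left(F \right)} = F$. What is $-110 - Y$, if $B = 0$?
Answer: $-110 - \frac{2 \sqrt{74}}{37} \approx -110.46$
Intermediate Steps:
$l{\left(d,a \right)} = \frac{5}{8}$ ($l{\left(d,a \right)} = \frac{1}{8} \cdot 5 = \frac{5}{8}$)
$O{\left(D \right)} = \frac{8}{37}$ ($O{\left(D \right)} = \frac{1}{4 + \frac{5}{8}} = \frac{1}{\frac{37}{8}} = \frac{8}{37}$)
$Y = \frac{2 \sqrt{74}}{37}$ ($Y = \sqrt{\frac{8}{37} + 0 \cdot 5} = \sqrt{\frac{8}{37} + 0} = \sqrt{\frac{8}{37}} = \frac{2 \sqrt{74}}{37} \approx 0.46499$)
$-110 - Y = -110 - \frac{2 \sqrt{74}}{37}$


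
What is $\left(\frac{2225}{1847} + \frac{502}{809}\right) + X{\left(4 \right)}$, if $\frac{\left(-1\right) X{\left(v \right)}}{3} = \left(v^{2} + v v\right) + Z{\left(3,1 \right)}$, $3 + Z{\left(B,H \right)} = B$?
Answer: $- \frac{140718189}{1494223} \approx -94.175$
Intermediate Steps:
$Z{\left(B,H \right)} = -3 + B$
$X{\left(v \right)} = - 6 v^{2}$ ($X{\left(v \right)} = - 3 \left(\left(v^{2} + v v\right) + \left(-3 + 3\right)\right) = - 3 \left(\left(v^{2} + v^{2}\right) + 0\right) = - 3 \left(2 v^{2} + 0\right) = - 3 \cdot 2 v^{2} = - 6 v^{2}$)
$\left(\frac{2225}{1847} + \frac{502}{809}\right) + X{\left(4 \right)} = \left(\frac{2225}{1847} + \frac{502}{809}\right) - 6 \cdot 4^{2} = \left(2225 \cdot \frac{1}{1847} + 502 \cdot \frac{1}{809}\right) - 96 = \left(\frac{2225}{1847} + \frac{502}{809}\right) - 96 = \frac{2727219}{1494223} - 96 = - \frac{140718189}{1494223}$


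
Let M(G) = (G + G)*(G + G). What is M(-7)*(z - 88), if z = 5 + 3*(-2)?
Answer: -17444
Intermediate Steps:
M(G) = 4*G² (M(G) = (2*G)*(2*G) = 4*G²)
z = -1 (z = 5 - 6 = -1)
M(-7)*(z - 88) = (4*(-7)²)*(-1 - 88) = (4*49)*(-89) = 196*(-89) = -17444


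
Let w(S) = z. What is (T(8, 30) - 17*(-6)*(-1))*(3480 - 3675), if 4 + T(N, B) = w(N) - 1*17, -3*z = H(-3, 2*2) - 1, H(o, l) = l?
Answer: 24180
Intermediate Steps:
z = -1 (z = -(2*2 - 1)/3 = -(4 - 1)/3 = -⅓*3 = -1)
w(S) = -1
T(N, B) = -22 (T(N, B) = -4 + (-1 - 1*17) = -4 + (-1 - 17) = -4 - 18 = -22)
(T(8, 30) - 17*(-6)*(-1))*(3480 - 3675) = (-22 - 17*(-6)*(-1))*(3480 - 3675) = (-22 + 102*(-1))*(-195) = (-22 - 102)*(-195) = -124*(-195) = 24180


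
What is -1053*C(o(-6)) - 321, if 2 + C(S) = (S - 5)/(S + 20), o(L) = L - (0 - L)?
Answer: 32181/8 ≈ 4022.6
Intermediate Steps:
o(L) = 2*L (o(L) = L - (-1)*L = L + L = 2*L)
C(S) = -2 + (-5 + S)/(20 + S) (C(S) = -2 + (S - 5)/(S + 20) = -2 + (-5 + S)/(20 + S))
-1053*C(o(-6)) - 321 = -1053*(-45 - 2*(-6))/(20 + 2*(-6)) - 321 = -1053*(-45 - 1*(-12))/(20 - 12) - 321 = -1053*(-45 + 12)/8 - 321 = -1053*(-33)/8 - 321 = -1053*(-33/8) - 321 = 34749/8 - 321 = 32181/8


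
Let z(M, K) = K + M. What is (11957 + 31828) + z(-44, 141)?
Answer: 43882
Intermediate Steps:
(11957 + 31828) + z(-44, 141) = (11957 + 31828) + (141 - 44) = 43785 + 97 = 43882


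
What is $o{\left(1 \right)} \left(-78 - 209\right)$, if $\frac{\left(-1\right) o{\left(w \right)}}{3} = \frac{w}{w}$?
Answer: $861$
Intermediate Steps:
$o{\left(w \right)} = -3$ ($o{\left(w \right)} = - 3 \frac{w}{w} = \left(-3\right) 1 = -3$)
$o{\left(1 \right)} \left(-78 - 209\right) = - 3 \left(-78 - 209\right) = \left(-3\right) \left(-287\right) = 861$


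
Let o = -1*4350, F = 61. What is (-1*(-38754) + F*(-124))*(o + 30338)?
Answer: 810565720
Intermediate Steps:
o = -4350
(-1*(-38754) + F*(-124))*(o + 30338) = (-1*(-38754) + 61*(-124))*(-4350 + 30338) = (38754 - 7564)*25988 = 31190*25988 = 810565720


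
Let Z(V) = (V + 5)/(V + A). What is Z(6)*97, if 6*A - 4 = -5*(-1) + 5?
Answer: 3201/25 ≈ 128.04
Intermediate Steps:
A = 7/3 (A = ⅔ + (-5*(-1) + 5)/6 = ⅔ + (5 + 5)/6 = ⅔ + (⅙)*10 = ⅔ + 5/3 = 7/3 ≈ 2.3333)
Z(V) = (5 + V)/(7/3 + V) (Z(V) = (V + 5)/(V + 7/3) = (5 + V)/(7/3 + V))
Z(6)*97 = (3*(5 + 6)/(7 + 3*6))*97 = (3*11/(7 + 18))*97 = (3*11/25)*97 = (3*(1/25)*11)*97 = (33/25)*97 = 3201/25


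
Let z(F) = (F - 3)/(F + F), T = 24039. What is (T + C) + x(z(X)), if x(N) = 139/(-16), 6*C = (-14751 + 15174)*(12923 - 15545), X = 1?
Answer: -2573131/16 ≈ -1.6082e+5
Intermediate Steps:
z(F) = (-3 + F)/(2*F) (z(F) = (-3 + F)/((2*F)) = (-3 + F)*(1/(2*F)) = (-3 + F)/(2*F))
C = -184851 (C = ((-14751 + 15174)*(12923 - 15545))/6 = (423*(-2622))/6 = (⅙)*(-1109106) = -184851)
x(N) = -139/16 (x(N) = 139*(-1/16) = -139/16)
(T + C) + x(z(X)) = (24039 - 184851) - 139/16 = -160812 - 139/16 = -2573131/16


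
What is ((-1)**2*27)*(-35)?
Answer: -945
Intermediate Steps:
((-1)**2*27)*(-35) = (1*27)*(-35) = 27*(-35) = -945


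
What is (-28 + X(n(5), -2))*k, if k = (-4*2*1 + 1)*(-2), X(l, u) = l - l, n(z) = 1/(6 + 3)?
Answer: -392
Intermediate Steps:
n(z) = ⅑ (n(z) = 1/9 = ⅑)
X(l, u) = 0
k = 14 (k = (-8*1 + 1)*(-2) = (-8 + 1)*(-2) = -7*(-2) = 14)
(-28 + X(n(5), -2))*k = (-28 + 0)*14 = -28*14 = -392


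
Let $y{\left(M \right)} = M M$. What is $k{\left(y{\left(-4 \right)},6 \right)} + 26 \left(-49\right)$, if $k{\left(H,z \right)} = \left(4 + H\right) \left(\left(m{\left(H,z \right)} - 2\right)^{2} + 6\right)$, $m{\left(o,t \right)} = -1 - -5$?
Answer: $-1074$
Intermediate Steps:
$m{\left(o,t \right)} = 4$ ($m{\left(o,t \right)} = -1 + 5 = 4$)
$y{\left(M \right)} = M^{2}$
$k{\left(H,z \right)} = 40 + 10 H$ ($k{\left(H,z \right)} = \left(4 + H\right) \left(\left(4 - 2\right)^{2} + 6\right) = \left(4 + H\right) \left(2^{2} + 6\right) = \left(4 + H\right) \left(4 + 6\right) = \left(4 + H\right) 10 = 40 + 10 H$)
$k{\left(y{\left(-4 \right)},6 \right)} + 26 \left(-49\right) = \left(40 + 10 \left(-4\right)^{2}\right) + 26 \left(-49\right) = \left(40 + 10 \cdot 16\right) - 1274 = \left(40 + 160\right) - 1274 = 200 - 1274 = -1074$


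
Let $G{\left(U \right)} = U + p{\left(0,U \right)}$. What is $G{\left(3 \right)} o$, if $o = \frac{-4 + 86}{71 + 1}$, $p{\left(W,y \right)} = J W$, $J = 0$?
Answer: $\frac{41}{12} \approx 3.4167$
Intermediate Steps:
$p{\left(W,y \right)} = 0$ ($p{\left(W,y \right)} = 0 W = 0$)
$G{\left(U \right)} = U$ ($G{\left(U \right)} = U + 0 = U$)
$o = \frac{41}{36}$ ($o = \frac{82}{72} = 82 \cdot \frac{1}{72} = \frac{41}{36} \approx 1.1389$)
$G{\left(3 \right)} o = 3 \cdot \frac{41}{36} = \frac{41}{12}$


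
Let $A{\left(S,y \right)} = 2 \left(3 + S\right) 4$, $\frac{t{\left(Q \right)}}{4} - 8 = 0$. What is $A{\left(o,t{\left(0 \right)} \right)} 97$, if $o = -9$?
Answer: $-4656$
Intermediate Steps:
$t{\left(Q \right)} = 32$ ($t{\left(Q \right)} = 32 + 4 \cdot 0 = 32 + 0 = 32$)
$A{\left(S,y \right)} = 24 + 8 S$ ($A{\left(S,y \right)} = 2 \left(12 + 4 S\right) = 24 + 8 S$)
$A{\left(o,t{\left(0 \right)} \right)} 97 = \left(24 + 8 \left(-9\right)\right) 97 = \left(24 - 72\right) 97 = \left(-48\right) 97 = -4656$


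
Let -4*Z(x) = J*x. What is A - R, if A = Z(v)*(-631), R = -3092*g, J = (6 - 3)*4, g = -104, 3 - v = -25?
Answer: -268564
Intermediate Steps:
v = 28 (v = 3 - 1*(-25) = 3 + 25 = 28)
J = 12 (J = 3*4 = 12)
Z(x) = -3*x
R = 321568 (R = -3092*(-104) = 321568)
A = 53004 (A = -3*28*(-631) = -84*(-631) = 53004)
A - R = 53004 - 1*321568 = 53004 - 321568 = -268564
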